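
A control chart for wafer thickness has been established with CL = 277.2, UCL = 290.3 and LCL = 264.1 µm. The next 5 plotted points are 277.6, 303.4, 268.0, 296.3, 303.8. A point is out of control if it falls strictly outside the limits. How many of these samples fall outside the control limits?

Compare each point to [264.1, 290.3]: sample 2 = 303.4 > UCL; sample 4 = 296.3 > UCL; sample 5 = 303.8 > UCL.

3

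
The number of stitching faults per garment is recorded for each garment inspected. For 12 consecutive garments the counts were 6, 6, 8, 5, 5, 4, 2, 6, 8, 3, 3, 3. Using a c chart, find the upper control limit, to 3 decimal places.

11.569

c̄ = (6 + 6 + 8 + 5 + 5 + 4 + 2 + 6 + 8 + 3 + 3 + 3) / 12 = 59 / 12 = 4.9167
UCL = c̄ + 3√c̄ = 4.9167 + 3 × √4.9167 = 4.9167 + 3 × 2.2174 = 11.5687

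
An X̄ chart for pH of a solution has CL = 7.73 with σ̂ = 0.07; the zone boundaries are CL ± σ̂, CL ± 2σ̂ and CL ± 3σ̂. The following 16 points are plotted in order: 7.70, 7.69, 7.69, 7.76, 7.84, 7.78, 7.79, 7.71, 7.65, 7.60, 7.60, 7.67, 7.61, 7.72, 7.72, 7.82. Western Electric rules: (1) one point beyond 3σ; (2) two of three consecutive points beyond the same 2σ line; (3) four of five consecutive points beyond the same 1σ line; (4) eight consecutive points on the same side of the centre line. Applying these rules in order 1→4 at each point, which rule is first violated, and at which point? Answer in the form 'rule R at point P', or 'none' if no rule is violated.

rule 3 at point 13

Zone of each point (C = within 1σ̂, B = 1σ̂–2σ̂, A = 2σ̂–3σ̂, * = beyond 3σ̂; sign = side of CL): 1:-C, 2:-C, 3:-C, 4:+C, 5:+B, 6:+C, 7:+C, 8:-C, 9:-B, 10:-B, 11:-B, 12:-C, 13:-B, 14:-C, 15:-C, 16:+B
Rule 3 (four of five consecutive points beyond the same 1σ limit) is satisfied at point 13.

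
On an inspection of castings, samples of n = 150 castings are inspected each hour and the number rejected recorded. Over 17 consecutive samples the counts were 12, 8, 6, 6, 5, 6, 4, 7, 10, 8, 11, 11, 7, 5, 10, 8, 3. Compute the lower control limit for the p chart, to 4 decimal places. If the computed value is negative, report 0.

0.0000

p̄ = Σdᵢ / (k·n) = 127 / (17 × 150) = 0.04980
LCL = p̄ − 3·√(p̄(1−p̄)/n) = 0.04980 − 3 × 0.01776 = -0.00348 → 0 (negative, so LCL = 0)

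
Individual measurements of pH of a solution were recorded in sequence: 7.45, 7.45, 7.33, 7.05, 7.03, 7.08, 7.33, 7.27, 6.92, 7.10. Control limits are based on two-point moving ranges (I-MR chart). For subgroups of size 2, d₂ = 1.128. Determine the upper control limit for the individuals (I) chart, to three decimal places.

7.588

X̄ = (7.45 + 7.45 + 7.33 + 7.05 + 7.03 + 7.08 + 7.33 + 7.27 + 6.92 + 7.10) / 10 = 7.2010
Moving ranges: 0.00, 0.12, 0.28, 0.02, 0.05, 0.25, 0.06, 0.35, 0.18; M̄R̄ = 1.3100 / 9 = 0.1456
UCL = X̄ + 3·M̄R̄/d₂ = 7.2010 + 3 × 0.1456 / 1.128 = 7.5881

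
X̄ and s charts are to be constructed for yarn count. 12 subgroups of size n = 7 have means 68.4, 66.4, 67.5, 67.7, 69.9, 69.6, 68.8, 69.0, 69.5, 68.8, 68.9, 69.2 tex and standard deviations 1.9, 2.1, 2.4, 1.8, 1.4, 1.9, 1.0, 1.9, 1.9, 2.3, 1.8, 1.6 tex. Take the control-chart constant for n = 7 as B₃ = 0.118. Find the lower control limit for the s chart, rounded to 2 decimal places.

s̄ = (1.9 + 2.1 + 2.4 + 1.8 + 1.4 + 1.9 + 1.0 + 1.9 + 1.9 + 2.3 + 1.8 + 1.6) / 12 = 1.8333
LCL_s = B₃·s̄ = 0.118 × 1.8333 = 0.2163

0.22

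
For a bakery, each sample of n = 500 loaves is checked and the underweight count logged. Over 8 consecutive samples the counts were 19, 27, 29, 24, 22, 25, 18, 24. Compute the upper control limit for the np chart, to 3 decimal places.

37.697

p̄ = Σdᵢ / (k·n) = 188 / (8 × 500) = 0.04700
UCL = np̄ + 3·√(np̄(1−p̄)) = 23.5000 + 3 × √(23.5000×0.95300) = 23.5000 + 3 × 4.7324 = 37.6972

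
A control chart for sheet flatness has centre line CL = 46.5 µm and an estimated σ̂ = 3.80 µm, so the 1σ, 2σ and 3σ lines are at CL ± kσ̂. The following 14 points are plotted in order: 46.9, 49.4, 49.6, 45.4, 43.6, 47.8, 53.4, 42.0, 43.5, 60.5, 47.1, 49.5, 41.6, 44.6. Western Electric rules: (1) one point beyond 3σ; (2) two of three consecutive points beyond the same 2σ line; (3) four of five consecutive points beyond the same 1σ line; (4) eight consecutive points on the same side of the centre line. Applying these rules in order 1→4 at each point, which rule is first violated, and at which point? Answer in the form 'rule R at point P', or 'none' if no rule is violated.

rule 1 at point 10

Zone of each point (C = within 1σ̂, B = 1σ̂–2σ̂, A = 2σ̂–3σ̂, * = beyond 3σ̂; sign = side of CL): 1:+C, 2:+C, 3:+C, 4:-C, 5:-C, 6:+C, 7:+B, 8:-B, 9:-C, 10:+*, 11:+C, 12:+C, 13:-B, 14:-C
Rule 1 (one point beyond the 3σ limits) is satisfied at point 10.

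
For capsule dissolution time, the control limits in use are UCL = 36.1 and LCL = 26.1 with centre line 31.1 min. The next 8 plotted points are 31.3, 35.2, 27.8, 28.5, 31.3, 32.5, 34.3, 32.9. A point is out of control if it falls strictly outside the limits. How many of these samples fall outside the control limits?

0

All 8 points lie within [26.1, 36.1].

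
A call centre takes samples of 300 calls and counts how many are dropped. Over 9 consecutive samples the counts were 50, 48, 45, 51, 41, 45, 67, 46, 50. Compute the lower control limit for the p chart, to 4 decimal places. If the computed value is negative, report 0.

0.0999

p̄ = Σdᵢ / (k·n) = 443 / (9 × 300) = 0.16407
LCL = p̄ − 3·√(p̄(1−p̄)/n) = 0.16407 − 3 × 0.02138 = 0.09993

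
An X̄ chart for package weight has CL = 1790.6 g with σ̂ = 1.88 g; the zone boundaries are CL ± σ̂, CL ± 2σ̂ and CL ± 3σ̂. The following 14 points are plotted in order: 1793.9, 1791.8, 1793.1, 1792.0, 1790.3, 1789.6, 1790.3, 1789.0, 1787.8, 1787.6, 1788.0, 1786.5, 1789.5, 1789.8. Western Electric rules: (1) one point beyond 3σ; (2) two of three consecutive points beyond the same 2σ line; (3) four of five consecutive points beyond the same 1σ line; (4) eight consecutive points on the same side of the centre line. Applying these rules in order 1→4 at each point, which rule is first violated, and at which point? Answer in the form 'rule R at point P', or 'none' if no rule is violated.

Zone of each point (C = within 1σ̂, B = 1σ̂–2σ̂, A = 2σ̂–3σ̂, * = beyond 3σ̂; sign = side of CL): 1:+B, 2:+C, 3:+B, 4:+C, 5:-C, 6:-C, 7:-C, 8:-C, 9:-B, 10:-B, 11:-B, 12:-A, 13:-C, 14:-C
Rule 3 (four of five consecutive points beyond the same 1σ limit) is satisfied at point 12.

rule 3 at point 12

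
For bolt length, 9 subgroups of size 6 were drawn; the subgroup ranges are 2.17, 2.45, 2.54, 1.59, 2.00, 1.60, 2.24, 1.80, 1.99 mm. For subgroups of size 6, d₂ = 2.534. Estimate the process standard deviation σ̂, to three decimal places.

R̄ = (2.17 + 2.45 + 2.54 + 1.59 + 2.00 + 1.60 + 2.24 + 1.80 + 1.99) / 9 = 2.0422
σ̂ = R̄ / d₂ = 2.0422 / 2.534 = 0.8059

0.806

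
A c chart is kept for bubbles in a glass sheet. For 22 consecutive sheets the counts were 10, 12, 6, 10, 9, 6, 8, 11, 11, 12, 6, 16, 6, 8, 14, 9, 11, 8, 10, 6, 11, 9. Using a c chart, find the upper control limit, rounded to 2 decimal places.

c̄ = (10 + 12 + 6 + 10 + 9 + 6 + 8 + 11 + 11 + 12 + 6 + 16 + 6 + 8 + 14 + 9 + 11 + 8 + 10 + 6 + 11 + 9) / 22 = 209 / 22 = 9.5000
UCL = c̄ + 3√c̄ = 9.5000 + 3 × √9.5000 = 9.5000 + 3 × 3.0822 = 18.7466

18.75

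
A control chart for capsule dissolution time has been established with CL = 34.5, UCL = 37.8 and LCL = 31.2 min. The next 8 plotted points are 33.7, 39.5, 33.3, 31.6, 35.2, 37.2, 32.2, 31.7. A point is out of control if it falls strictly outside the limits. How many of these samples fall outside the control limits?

1

Compare each point to [31.2, 37.8]: sample 2 = 39.5 > UCL.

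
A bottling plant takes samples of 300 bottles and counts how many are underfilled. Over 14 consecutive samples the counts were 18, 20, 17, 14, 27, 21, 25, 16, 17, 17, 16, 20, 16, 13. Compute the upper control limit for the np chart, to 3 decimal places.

p̄ = Σdᵢ / (k·n) = 257 / (14 × 300) = 0.06119
UCL = np̄ + 3·√(np̄(1−p̄)) = 18.3571 + 3 × √(18.3571×0.93881) = 18.3571 + 3 × 4.1514 = 30.8112

30.811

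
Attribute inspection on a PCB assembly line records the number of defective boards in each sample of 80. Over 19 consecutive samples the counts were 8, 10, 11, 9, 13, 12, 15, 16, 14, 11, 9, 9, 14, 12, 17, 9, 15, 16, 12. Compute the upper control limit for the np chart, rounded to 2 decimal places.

21.86

p̄ = Σdᵢ / (k·n) = 232 / (19 × 80) = 0.15263
UCL = np̄ + 3·√(np̄(1−p̄)) = 12.2105 + 3 × √(12.2105×0.84737) = 12.2105 + 3 × 3.2166 = 21.8605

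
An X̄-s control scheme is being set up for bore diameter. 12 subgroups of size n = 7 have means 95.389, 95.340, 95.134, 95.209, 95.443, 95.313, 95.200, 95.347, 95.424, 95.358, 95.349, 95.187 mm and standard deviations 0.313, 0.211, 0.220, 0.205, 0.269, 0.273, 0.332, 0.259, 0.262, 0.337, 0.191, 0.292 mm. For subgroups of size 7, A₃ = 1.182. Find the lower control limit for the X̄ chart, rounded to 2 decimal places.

95.00

X̄̄ = (95.389 + 95.340 + 95.134 + 95.209 + 95.443 + 95.313 + 95.200 + 95.347 + 95.424 + 95.358 + 95.349 + 95.187) / 12 = 95.3077
s̄ = (0.313 + 0.211 + 0.220 + 0.205 + 0.269 + 0.273 + 0.332 + 0.259 + 0.262 + 0.337 + 0.191 + 0.292) / 12 = 0.2637
LCL = X̄̄ − A₃·s̄ = 95.3077 − 1.182 × 0.2637 = 94.9961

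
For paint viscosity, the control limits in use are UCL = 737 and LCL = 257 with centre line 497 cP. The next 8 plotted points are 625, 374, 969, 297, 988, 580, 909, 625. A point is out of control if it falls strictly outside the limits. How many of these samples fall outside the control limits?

3

Compare each point to [257, 737]: sample 3 = 969 > UCL; sample 5 = 988 > UCL; sample 7 = 909 > UCL.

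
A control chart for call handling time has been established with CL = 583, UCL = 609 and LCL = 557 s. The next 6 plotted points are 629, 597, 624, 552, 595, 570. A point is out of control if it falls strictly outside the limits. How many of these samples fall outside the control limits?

Compare each point to [557, 609]: sample 1 = 629 > UCL; sample 3 = 624 > UCL; sample 4 = 552 < LCL.

3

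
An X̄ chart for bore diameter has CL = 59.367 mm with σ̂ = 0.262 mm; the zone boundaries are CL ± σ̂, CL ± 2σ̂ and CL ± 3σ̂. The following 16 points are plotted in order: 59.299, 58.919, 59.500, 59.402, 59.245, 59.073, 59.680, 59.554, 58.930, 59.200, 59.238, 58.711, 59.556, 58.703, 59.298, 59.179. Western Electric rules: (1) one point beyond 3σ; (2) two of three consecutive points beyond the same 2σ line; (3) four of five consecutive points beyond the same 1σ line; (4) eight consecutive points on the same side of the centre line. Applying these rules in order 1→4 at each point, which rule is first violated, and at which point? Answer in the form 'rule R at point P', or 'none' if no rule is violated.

Zone of each point (C = within 1σ̂, B = 1σ̂–2σ̂, A = 2σ̂–3σ̂, * = beyond 3σ̂; sign = side of CL): 1:-C, 2:-B, 3:+C, 4:+C, 5:-C, 6:-B, 7:+B, 8:+C, 9:-B, 10:-C, 11:-C, 12:-A, 13:+C, 14:-A, 15:-C, 16:-C
Rule 2 (two of three consecutive points beyond the same 2σ limit) is satisfied at point 14.

rule 2 at point 14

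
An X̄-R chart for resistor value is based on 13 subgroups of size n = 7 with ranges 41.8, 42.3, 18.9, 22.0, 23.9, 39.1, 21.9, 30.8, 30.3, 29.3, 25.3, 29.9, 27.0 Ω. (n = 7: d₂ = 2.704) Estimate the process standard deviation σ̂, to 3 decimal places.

10.881

R̄ = (41.8 + 42.3 + 18.9 + 22.0 + 23.9 + 39.1 + 21.9 + 30.8 + 30.3 + 29.3 + 25.3 + 29.9 + 27.0) / 13 = 29.4231
σ̂ = R̄ / d₂ = 29.4231 / 2.704 = 10.8813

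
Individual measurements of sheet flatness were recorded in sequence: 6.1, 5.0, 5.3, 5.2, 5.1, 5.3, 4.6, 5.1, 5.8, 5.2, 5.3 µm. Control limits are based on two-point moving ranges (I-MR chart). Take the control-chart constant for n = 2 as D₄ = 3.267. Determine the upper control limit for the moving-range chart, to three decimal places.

Moving ranges: 1.1, 0.3, 0.1, 0.1, 0.2, 0.7, 0.5, 0.7, 0.6, 0.1; M̄R̄ = 4.4000 / 10 = 0.4400
UCL_MR = D₄·M̄R̄ = 3.267 × 0.4400 = 1.4375

1.437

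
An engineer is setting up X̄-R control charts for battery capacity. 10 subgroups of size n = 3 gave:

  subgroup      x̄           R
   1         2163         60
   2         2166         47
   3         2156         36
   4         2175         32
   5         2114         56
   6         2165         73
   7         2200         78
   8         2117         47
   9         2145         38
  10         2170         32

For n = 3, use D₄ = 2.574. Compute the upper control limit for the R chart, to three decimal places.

128.443

R̄ = (60 + 47 + 36 + 32 + 56 + 73 + 78 + 47 + 38 + 32) / 10 = 499.0000 / 10 = 49.9000
UCL_R = D₄·R̄ = 2.574 × 49.9000 = 128.4426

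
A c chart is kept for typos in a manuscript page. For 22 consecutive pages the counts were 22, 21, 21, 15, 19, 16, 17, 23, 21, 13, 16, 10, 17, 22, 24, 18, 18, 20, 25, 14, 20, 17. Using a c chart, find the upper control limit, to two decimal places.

c̄ = (22 + 21 + 21 + 15 + 19 + 16 + 17 + 23 + 21 + 13 + 16 + 10 + 17 + 22 + 24 + 18 + 18 + 20 + 25 + 14 + 20 + 17) / 22 = 409 / 22 = 18.5909
UCL = c̄ + 3√c̄ = 18.5909 + 3 × √18.5909 = 18.5909 + 3 × 4.3117 = 31.5261

31.53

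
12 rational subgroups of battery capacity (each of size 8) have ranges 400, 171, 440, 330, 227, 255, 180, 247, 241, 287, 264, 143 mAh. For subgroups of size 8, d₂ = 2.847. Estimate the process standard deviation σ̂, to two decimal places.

R̄ = (400 + 171 + 440 + 330 + 227 + 255 + 180 + 247 + 241 + 287 + 264 + 143) / 12 = 265.4167
σ̂ = R̄ / d₂ = 265.4167 / 2.847 = 93.2268

93.23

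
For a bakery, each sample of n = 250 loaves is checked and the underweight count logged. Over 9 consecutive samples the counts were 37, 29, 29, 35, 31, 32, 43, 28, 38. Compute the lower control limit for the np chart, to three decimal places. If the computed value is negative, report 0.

17.386

p̄ = Σdᵢ / (k·n) = 302 / (9 × 250) = 0.13422
LCL = np̄ − 3·√(np̄(1−p̄)) = 33.5556 − 3 × 5.3900 = 17.3857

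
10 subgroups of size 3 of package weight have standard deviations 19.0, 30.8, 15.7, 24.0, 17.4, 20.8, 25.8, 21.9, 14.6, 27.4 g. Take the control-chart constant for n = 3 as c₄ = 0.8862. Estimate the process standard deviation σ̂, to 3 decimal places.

24.532

s̄ = (19.0 + 30.8 + 15.7 + 24.0 + 17.4 + 20.8 + 25.8 + 21.9 + 14.6 + 27.4) / 10 = 21.7400
σ̂ = s̄ / c₄ = 21.7400 / 0.8862 = 24.5317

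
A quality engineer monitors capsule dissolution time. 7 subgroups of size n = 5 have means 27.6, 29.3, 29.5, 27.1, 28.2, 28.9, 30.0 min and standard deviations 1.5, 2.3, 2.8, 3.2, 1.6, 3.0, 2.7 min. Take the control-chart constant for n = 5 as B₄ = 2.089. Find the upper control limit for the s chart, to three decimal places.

5.103

s̄ = (1.5 + 2.3 + 2.8 + 3.2 + 1.6 + 3.0 + 2.7) / 7 = 2.4429
UCL_s = B₄·s̄ = 2.089 × 2.4429 = 5.1031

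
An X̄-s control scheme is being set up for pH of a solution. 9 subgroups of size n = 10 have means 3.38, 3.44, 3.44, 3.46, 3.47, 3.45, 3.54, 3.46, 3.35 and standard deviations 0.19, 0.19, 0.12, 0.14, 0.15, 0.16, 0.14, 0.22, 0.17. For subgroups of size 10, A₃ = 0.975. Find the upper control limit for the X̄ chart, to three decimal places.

X̄̄ = (3.38 + 3.44 + 3.44 + 3.46 + 3.47 + 3.45 + 3.54 + 3.46 + 3.35) / 9 = 3.4433
s̄ = (0.19 + 0.19 + 0.12 + 0.14 + 0.15 + 0.16 + 0.14 + 0.22 + 0.17) / 9 = 0.1644
UCL = X̄̄ + A₃·s̄ = 3.4433 + 0.975 × 0.1644 = 3.6037

3.604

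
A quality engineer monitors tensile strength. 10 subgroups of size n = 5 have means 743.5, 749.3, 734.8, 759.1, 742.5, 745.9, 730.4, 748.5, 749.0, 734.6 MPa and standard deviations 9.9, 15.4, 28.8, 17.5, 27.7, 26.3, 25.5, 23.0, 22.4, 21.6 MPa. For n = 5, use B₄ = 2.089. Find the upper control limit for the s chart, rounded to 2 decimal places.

s̄ = (9.9 + 15.4 + 28.8 + 17.5 + 27.7 + 26.3 + 25.5 + 23.0 + 22.4 + 21.6) / 10 = 21.8100
UCL_s = B₄·s̄ = 2.089 × 21.8100 = 45.5611

45.56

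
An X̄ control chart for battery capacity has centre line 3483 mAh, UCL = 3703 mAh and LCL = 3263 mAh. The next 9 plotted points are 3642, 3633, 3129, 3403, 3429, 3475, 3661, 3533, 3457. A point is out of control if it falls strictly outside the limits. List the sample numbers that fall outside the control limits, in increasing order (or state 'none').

Compare each point to [3263, 3703]: sample 3 = 3129 < LCL.

3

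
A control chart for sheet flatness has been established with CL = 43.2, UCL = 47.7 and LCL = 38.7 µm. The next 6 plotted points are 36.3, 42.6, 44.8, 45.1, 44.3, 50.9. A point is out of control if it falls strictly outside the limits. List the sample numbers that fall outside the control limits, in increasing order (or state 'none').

1, 6

Compare each point to [38.7, 47.7]: sample 1 = 36.3 < LCL; sample 6 = 50.9 > UCL.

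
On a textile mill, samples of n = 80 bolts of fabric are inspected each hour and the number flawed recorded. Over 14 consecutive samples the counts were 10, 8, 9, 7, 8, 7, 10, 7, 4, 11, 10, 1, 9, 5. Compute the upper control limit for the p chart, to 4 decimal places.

p̄ = Σdᵢ / (k·n) = 106 / (14 × 80) = 0.09464
UCL = p̄ + 3·√(p̄(1−p̄)/n) = 0.09464 + 3 × √(0.09464×0.90536/80) = 0.09464 + 3 × 0.03273 = 0.19282

0.1928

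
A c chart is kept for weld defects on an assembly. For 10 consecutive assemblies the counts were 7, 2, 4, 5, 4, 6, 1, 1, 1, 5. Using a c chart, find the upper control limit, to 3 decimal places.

9.292

c̄ = (7 + 2 + 4 + 5 + 4 + 6 + 1 + 1 + 1 + 5) / 10 = 36 / 10 = 3.6000
UCL = c̄ + 3√c̄ = 3.6000 + 3 × √3.6000 = 3.6000 + 3 × 1.8974 = 9.2921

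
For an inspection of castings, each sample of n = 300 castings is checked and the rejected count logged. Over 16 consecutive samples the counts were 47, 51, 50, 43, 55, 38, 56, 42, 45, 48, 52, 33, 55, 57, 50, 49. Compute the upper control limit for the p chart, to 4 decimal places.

p̄ = Σdᵢ / (k·n) = 771 / (16 × 300) = 0.16062
UCL = p̄ + 3·√(p̄(1−p̄)/n) = 0.16062 + 3 × √(0.16062×0.83937/300) = 0.16062 + 3 × 0.02120 = 0.22422

0.2242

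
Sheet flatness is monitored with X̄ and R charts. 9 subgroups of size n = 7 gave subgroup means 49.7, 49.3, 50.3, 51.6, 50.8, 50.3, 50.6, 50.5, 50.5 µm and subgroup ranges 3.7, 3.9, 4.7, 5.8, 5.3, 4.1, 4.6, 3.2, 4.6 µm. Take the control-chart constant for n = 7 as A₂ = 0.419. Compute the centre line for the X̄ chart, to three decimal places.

X̄̄ = (49.7 + 49.3 + 50.3 + 51.6 + 50.8 + 50.3 + 50.6 + 50.5 + 50.5) / 9 = 453.6000 / 9 = 50.4000
CL = X̄̄ = 50.4000

50.400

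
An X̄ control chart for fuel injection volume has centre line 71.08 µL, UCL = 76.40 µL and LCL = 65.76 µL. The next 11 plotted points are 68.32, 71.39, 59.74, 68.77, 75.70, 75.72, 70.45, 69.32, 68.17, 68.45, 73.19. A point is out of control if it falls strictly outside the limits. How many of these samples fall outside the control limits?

Compare each point to [65.76, 76.40]: sample 3 = 59.74 < LCL.

1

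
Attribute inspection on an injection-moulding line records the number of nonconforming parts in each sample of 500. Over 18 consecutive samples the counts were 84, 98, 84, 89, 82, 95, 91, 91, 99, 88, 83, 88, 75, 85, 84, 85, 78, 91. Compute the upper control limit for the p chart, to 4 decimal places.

p̄ = Σdᵢ / (k·n) = 1570 / (18 × 500) = 0.17444
UCL = p̄ + 3·√(p̄(1−p̄)/n) = 0.17444 + 3 × √(0.17444×0.82556/500) = 0.17444 + 3 × 0.01697 = 0.22536

0.2254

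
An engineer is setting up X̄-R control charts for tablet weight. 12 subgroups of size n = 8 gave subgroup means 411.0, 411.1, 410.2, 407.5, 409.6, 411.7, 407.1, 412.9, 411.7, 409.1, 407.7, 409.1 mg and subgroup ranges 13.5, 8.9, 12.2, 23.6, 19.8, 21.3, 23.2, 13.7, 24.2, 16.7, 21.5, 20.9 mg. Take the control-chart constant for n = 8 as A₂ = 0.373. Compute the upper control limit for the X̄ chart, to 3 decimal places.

416.714

X̄̄ = (411.0 + 411.1 + 410.2 + 407.5 + 409.6 + 411.7 + 407.1 + 412.9 + 411.7 + 409.1 + 407.7 + 409.1) / 12 = 4918.7000 / 12 = 409.8917
R̄ = (13.5 + 8.9 + 12.2 + 23.6 + 19.8 + 21.3 + 23.2 + 13.7 + 24.2 + 16.7 + 21.5 + 20.9) / 12 = 219.5000 / 12 = 18.2917
UCL = X̄̄ + A₂·R̄ = 409.8917 + 0.373 × 18.2917 = 416.7145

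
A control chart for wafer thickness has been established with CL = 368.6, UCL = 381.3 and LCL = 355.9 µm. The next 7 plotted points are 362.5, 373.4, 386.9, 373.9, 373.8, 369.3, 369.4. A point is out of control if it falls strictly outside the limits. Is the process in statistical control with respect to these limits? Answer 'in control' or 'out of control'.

Compare each point to [355.9, 381.3]: sample 3 = 386.9 > UCL.

out of control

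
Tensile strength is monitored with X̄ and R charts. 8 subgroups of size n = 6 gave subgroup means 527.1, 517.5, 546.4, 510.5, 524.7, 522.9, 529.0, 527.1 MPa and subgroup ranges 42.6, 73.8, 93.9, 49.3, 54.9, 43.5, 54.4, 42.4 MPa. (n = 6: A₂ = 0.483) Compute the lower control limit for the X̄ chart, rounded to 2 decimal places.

X̄̄ = (527.1 + 517.5 + 546.4 + 510.5 + 524.7 + 522.9 + 529.0 + 527.1) / 8 = 4205.2000 / 8 = 525.6500
R̄ = (42.6 + 73.8 + 93.9 + 49.3 + 54.9 + 43.5 + 54.4 + 42.4) / 8 = 454.8000 / 8 = 56.8500
LCL = X̄̄ − A₂·R̄ = 525.6500 − 0.483 × 56.8500 = 498.1914

498.19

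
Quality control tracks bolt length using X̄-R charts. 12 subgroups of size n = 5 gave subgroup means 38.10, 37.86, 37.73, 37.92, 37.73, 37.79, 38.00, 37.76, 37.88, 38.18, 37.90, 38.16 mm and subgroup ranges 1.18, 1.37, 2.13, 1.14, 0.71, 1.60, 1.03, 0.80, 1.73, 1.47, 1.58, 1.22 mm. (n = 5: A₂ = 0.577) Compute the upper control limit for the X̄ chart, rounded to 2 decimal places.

38.68

X̄̄ = (38.10 + 37.86 + 37.73 + 37.92 + 37.73 + 37.79 + 38.00 + 37.76 + 37.88 + 38.18 + 37.90 + 38.16) / 12 = 455.0100 / 12 = 37.9175
R̄ = (1.18 + 1.37 + 2.13 + 1.14 + 0.71 + 1.60 + 1.03 + 0.80 + 1.73 + 1.47 + 1.58 + 1.22) / 12 = 15.9600 / 12 = 1.3300
UCL = X̄̄ + A₂·R̄ = 37.9175 + 0.577 × 1.3300 = 38.6849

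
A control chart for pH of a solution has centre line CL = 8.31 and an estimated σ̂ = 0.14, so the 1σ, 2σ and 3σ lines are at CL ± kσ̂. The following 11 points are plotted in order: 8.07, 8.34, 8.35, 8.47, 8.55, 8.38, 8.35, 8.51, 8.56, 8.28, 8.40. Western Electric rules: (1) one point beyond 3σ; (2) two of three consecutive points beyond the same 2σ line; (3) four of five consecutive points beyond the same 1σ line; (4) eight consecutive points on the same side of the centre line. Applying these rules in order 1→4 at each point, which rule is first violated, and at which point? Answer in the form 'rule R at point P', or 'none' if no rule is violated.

rule 4 at point 9

Zone of each point (C = within 1σ̂, B = 1σ̂–2σ̂, A = 2σ̂–3σ̂, * = beyond 3σ̂; sign = side of CL): 1:-B, 2:+C, 3:+C, 4:+B, 5:+B, 6:+C, 7:+C, 8:+B, 9:+B, 10:-C, 11:+C
Rule 4 (eight consecutive points on the same side of the centre line) is satisfied at point 9.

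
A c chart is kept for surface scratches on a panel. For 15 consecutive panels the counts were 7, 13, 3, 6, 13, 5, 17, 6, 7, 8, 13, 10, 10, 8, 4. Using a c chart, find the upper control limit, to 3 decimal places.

17.498

c̄ = (7 + 13 + 3 + 6 + 13 + 5 + 17 + 6 + 7 + 8 + 13 + 10 + 10 + 8 + 4) / 15 = 130 / 15 = 8.6667
UCL = c̄ + 3√c̄ = 8.6667 + 3 × √8.6667 = 8.6667 + 3 × 2.9439 = 17.4984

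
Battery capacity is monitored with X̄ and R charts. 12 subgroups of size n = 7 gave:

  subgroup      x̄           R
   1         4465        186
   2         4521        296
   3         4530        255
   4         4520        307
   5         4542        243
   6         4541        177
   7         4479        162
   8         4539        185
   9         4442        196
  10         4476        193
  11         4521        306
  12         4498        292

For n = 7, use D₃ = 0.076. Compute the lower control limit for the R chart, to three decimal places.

R̄ = (186 + 296 + 255 + 307 + 243 + 177 + 162 + 185 + 196 + 193 + 306 + 292) / 12 = 2798.0000 / 12 = 233.1667
LCL_R = D₃·R̄ = 0.076 × 233.1667 = 17.7207

17.721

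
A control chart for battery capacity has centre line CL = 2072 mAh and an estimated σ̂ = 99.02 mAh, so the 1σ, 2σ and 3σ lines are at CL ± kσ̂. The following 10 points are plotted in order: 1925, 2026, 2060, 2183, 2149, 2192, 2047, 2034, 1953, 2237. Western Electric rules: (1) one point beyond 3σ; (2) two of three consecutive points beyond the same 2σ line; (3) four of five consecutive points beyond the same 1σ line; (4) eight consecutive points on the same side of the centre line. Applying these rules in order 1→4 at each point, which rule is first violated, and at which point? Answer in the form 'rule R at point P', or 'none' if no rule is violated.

none

Zone of each point (C = within 1σ̂, B = 1σ̂–2σ̂, A = 2σ̂–3σ̂, * = beyond 3σ̂; sign = side of CL): 1:-B, 2:-C, 3:-C, 4:+B, 5:+C, 6:+B, 7:-C, 8:-C, 9:-B, 10:+B
No rule fires across all 10 points.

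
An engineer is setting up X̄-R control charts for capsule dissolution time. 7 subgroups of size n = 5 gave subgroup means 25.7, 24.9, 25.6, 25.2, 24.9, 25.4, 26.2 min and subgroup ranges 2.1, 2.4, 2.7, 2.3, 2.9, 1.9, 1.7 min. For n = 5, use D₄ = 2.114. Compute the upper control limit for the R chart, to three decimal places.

R̄ = (2.1 + 2.4 + 2.7 + 2.3 + 2.9 + 1.9 + 1.7) / 7 = 16.0000 / 7 = 2.2857
UCL_R = D₄·R̄ = 2.114 × 2.2857 = 4.8320

4.832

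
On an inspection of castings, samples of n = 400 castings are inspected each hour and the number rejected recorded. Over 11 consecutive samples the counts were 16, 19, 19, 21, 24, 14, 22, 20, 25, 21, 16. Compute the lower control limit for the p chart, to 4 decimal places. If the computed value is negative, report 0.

0.0168

p̄ = Σdᵢ / (k·n) = 217 / (11 × 400) = 0.04932
LCL = p̄ − 3·√(p̄(1−p̄)/n) = 0.04932 − 3 × 0.01083 = 0.01684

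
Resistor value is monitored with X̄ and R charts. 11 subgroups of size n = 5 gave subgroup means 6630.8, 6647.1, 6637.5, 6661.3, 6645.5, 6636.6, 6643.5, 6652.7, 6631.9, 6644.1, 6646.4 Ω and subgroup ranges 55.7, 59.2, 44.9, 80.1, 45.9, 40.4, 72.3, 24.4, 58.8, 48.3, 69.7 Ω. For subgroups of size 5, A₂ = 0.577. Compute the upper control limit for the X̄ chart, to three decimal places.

X̄̄ = (6630.8 + 6647.1 + 6637.5 + 6661.3 + 6645.5 + 6636.6 + 6643.5 + 6652.7 + 6631.9 + 6644.1 + 6646.4) / 11 = 73077.4000 / 11 = 6643.4000
R̄ = (55.7 + 59.2 + 44.9 + 80.1 + 45.9 + 40.4 + 72.3 + 24.4 + 58.8 + 48.3 + 69.7) / 11 = 599.7000 / 11 = 54.5182
UCL = X̄̄ + A₂·R̄ = 6643.4000 + 0.577 × 54.5182 = 6674.8570

6674.857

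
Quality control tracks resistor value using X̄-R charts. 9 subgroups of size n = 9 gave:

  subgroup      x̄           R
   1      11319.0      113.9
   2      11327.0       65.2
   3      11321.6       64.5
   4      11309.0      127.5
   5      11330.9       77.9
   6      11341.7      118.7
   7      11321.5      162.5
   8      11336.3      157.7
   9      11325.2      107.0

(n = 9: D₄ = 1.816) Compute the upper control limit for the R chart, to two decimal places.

R̄ = (113.9 + 65.2 + 64.5 + 127.5 + 77.9 + 118.7 + 162.5 + 157.7 + 107.0) / 9 = 994.9000 / 9 = 110.5444
UCL_R = D₄·R̄ = 1.816 × 110.5444 = 200.7487

200.75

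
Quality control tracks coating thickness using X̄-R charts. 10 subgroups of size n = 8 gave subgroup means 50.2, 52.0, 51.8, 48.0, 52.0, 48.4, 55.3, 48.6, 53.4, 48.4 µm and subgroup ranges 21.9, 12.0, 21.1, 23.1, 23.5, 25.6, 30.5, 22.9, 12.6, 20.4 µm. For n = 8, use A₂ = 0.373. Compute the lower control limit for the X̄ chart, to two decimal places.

X̄̄ = (50.2 + 52.0 + 51.8 + 48.0 + 52.0 + 48.4 + 55.3 + 48.6 + 53.4 + 48.4) / 10 = 508.1000 / 10 = 50.8100
R̄ = (21.9 + 12.0 + 21.1 + 23.1 + 23.5 + 25.6 + 30.5 + 22.9 + 12.6 + 20.4) / 10 = 213.6000 / 10 = 21.3600
LCL = X̄̄ − A₂·R̄ = 50.8100 − 0.373 × 21.3600 = 42.8427

42.84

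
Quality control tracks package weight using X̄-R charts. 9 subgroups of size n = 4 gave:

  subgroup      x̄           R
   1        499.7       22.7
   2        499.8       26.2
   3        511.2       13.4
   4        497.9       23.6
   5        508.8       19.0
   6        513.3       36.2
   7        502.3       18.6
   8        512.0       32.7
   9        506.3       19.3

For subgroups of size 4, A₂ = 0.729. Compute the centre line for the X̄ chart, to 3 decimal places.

505.700

X̄̄ = (499.7 + 499.8 + 511.2 + 497.9 + 508.8 + 513.3 + 502.3 + 512.0 + 506.3) / 9 = 4551.3000 / 9 = 505.7000
CL = X̄̄ = 505.7000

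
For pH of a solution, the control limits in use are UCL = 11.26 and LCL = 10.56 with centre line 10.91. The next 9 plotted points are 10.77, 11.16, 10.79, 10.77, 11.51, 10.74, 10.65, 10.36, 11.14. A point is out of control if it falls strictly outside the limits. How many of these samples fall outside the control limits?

Compare each point to [10.56, 11.26]: sample 5 = 11.51 > UCL; sample 8 = 10.36 < LCL.

2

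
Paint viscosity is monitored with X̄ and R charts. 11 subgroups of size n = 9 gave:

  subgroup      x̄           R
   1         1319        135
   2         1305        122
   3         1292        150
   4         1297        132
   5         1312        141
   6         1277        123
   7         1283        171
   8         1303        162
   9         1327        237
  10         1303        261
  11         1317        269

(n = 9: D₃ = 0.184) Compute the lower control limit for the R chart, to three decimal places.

R̄ = (135 + 122 + 150 + 132 + 141 + 123 + 171 + 162 + 237 + 261 + 269) / 11 = 1903.0000 / 11 = 173.0000
LCL_R = D₃·R̄ = 0.184 × 173.0000 = 31.8320

31.832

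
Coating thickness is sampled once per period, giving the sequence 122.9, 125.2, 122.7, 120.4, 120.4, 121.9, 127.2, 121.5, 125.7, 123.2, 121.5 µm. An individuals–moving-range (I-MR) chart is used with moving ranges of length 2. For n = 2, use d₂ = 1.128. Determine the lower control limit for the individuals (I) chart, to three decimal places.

115.517

X̄ = (122.9 + 125.2 + 122.7 + 120.4 + 120.4 + 121.9 + 127.2 + 121.5 + 125.7 + 123.2 + 121.5) / 11 = 122.9636
Moving ranges: 2.3, 2.5, 2.3, 0.0, 1.5, 5.3, 5.7, 4.2, 2.5, 1.7; M̄R̄ = 28.0000 / 10 = 2.8000
LCL = X̄ − 3·M̄R̄/d₂ = 122.9636 − 3 × 2.8000 / 1.128 = 115.5168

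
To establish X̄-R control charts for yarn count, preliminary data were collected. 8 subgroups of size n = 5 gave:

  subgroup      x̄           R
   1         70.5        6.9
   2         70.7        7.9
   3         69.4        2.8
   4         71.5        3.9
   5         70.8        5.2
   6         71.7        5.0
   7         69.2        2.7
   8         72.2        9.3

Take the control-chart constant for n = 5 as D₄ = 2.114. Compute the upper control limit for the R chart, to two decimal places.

11.55

R̄ = (6.9 + 7.9 + 2.8 + 3.9 + 5.2 + 5.0 + 2.7 + 9.3) / 8 = 43.7000 / 8 = 5.4625
UCL_R = D₄·R̄ = 2.114 × 5.4625 = 11.5477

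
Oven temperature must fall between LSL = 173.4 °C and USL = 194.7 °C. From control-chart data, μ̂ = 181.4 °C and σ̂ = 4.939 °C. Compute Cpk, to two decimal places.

0.54

Cpu = (USL − μ̂) / (3σ̂) = (194.7 − 181.4) / (3 × 4.939) = 0.8976; Cpl = (μ̂ − LSL) / (3σ̂) = (181.4 − 173.4) / (3 × 4.939) = 0.5399; Cpk = min(Cpu, Cpl) = 0.5399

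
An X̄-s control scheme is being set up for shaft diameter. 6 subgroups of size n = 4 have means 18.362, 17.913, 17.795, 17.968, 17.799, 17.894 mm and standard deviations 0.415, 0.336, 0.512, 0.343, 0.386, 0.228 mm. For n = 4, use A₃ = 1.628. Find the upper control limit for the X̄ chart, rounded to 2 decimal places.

X̄̄ = (18.362 + 17.913 + 17.795 + 17.968 + 17.799 + 17.894) / 6 = 17.9552
s̄ = (0.415 + 0.336 + 0.512 + 0.343 + 0.386 + 0.228) / 6 = 0.3700
UCL = X̄̄ + A₃·s̄ = 17.9552 + 1.628 × 0.3700 = 18.5575

18.56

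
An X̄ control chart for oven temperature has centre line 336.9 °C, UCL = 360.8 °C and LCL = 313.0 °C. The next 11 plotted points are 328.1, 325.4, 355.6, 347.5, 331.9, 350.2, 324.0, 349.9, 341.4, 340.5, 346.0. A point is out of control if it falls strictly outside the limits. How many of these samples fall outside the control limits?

All 11 points lie within [313.0, 360.8].

0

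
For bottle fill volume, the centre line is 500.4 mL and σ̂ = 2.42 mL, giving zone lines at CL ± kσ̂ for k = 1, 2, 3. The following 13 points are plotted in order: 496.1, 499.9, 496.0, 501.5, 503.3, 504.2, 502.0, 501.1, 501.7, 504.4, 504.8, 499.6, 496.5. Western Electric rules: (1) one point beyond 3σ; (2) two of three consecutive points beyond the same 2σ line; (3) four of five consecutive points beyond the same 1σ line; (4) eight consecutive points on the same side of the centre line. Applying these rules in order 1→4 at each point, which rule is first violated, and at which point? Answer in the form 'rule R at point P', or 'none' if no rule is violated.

rule 4 at point 11

Zone of each point (C = within 1σ̂, B = 1σ̂–2σ̂, A = 2σ̂–3σ̂, * = beyond 3σ̂; sign = side of CL): 1:-B, 2:-C, 3:-B, 4:+C, 5:+B, 6:+B, 7:+C, 8:+C, 9:+C, 10:+B, 11:+B, 12:-C, 13:-B
Rule 4 (eight consecutive points on the same side of the centre line) is satisfied at point 11.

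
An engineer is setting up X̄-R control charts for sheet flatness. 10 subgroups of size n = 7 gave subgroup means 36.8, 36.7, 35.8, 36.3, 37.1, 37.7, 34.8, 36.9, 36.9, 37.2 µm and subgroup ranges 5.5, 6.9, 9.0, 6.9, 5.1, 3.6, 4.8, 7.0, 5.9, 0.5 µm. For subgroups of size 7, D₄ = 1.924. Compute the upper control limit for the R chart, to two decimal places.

R̄ = (5.5 + 6.9 + 9.0 + 6.9 + 5.1 + 3.6 + 4.8 + 7.0 + 5.9 + 0.5) / 10 = 55.2000 / 10 = 5.5200
UCL_R = D₄·R̄ = 1.924 × 5.5200 = 10.6205

10.62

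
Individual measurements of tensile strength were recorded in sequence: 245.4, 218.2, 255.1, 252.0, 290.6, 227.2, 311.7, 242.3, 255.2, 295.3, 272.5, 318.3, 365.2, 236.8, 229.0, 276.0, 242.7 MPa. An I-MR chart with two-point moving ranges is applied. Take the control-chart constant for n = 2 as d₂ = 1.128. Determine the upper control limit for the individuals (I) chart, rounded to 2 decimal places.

X̄ = (245.4 + 218.2 + 255.1 + 252.0 + 290.6 + 227.2 + 311.7 + 242.3 + 255.2 + 295.3 + 272.5 + 318.3 + 365.2 + 236.8 + 229.0 + 276.0 + 242.7) / 17 = 266.6765
Moving ranges: 27.2, 36.9, 3.1, 38.6, 63.4, 84.5, 69.4, 12.9, 40.1, 22.8, 45.8, 46.9, 128.4, 7.8, 47.0, 33.3; M̄R̄ = 708.1000 / 16 = 44.2563
UCL = X̄ + 3·M̄R̄/d₂ = 266.6765 + 3 × 44.2563 / 1.128 = 384.3793

384.38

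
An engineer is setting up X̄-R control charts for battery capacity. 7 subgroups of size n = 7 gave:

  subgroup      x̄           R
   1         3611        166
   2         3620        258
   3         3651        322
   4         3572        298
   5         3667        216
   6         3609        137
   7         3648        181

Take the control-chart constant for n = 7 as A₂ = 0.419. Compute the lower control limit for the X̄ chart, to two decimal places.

3530.97

X̄̄ = (3611 + 3620 + 3651 + 3572 + 3667 + 3609 + 3648) / 7 = 25378.0000 / 7 = 3625.4286
R̄ = (166 + 258 + 322 + 298 + 216 + 137 + 181) / 7 = 1578.0000 / 7 = 225.4286
LCL = X̄̄ − A₂·R̄ = 3625.4286 − 0.419 × 225.4286 = 3530.9740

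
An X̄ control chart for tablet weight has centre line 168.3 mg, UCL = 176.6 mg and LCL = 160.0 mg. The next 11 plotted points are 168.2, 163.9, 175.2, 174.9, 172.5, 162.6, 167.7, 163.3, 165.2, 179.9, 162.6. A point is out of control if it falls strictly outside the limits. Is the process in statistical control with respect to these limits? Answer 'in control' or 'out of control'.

Compare each point to [160.0, 176.6]: sample 10 = 179.9 > UCL.

out of control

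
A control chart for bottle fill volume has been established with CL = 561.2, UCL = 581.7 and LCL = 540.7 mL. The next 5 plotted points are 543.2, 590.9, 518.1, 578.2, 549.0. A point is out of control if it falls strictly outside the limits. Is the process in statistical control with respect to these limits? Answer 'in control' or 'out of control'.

Compare each point to [540.7, 581.7]: sample 2 = 590.9 > UCL; sample 3 = 518.1 < LCL.

out of control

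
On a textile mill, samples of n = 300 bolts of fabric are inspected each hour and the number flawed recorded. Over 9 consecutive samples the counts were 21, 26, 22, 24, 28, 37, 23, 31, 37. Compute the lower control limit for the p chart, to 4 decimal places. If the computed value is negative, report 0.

0.0421

p̄ = Σdᵢ / (k·n) = 249 / (9 × 300) = 0.09222
LCL = p̄ − 3·√(p̄(1−p̄)/n) = 0.09222 − 3 × 0.01671 = 0.04211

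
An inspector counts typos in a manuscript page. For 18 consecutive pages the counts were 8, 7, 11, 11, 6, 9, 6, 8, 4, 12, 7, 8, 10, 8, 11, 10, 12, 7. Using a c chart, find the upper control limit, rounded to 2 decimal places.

17.41

c̄ = (8 + 7 + 11 + 11 + 6 + 9 + 6 + 8 + 4 + 12 + 7 + 8 + 10 + 8 + 11 + 10 + 12 + 7) / 18 = 155 / 18 = 8.6111
UCL = c̄ + 3√c̄ = 8.6111 + 3 × √8.6111 = 8.6111 + 3 × 2.9345 = 17.4145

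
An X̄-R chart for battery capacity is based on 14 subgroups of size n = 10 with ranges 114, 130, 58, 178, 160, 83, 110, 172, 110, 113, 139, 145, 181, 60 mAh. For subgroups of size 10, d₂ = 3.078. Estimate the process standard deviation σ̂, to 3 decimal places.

40.680

R̄ = (114 + 130 + 58 + 178 + 160 + 83 + 110 + 172 + 110 + 113 + 139 + 145 + 181 + 60) / 14 = 125.2143
σ̂ = R̄ / d₂ = 125.2143 / 3.078 = 40.6804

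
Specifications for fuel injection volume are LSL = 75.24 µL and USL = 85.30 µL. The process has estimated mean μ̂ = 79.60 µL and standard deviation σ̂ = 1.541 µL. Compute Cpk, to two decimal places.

0.94

Cpu = (USL − μ̂) / (3σ̂) = (85.30 − 79.60) / (3 × 1.541) = 1.2330; Cpl = (μ̂ − LSL) / (3σ̂) = (79.60 − 75.24) / (3 × 1.541) = 0.9431; Cpk = min(Cpu, Cpl) = 0.9431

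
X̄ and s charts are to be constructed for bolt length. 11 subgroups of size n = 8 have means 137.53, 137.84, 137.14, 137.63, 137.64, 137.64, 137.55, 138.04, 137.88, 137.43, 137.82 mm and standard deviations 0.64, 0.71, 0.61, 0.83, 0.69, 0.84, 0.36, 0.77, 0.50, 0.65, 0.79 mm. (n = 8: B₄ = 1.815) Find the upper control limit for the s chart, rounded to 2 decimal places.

1.22

s̄ = (0.64 + 0.71 + 0.61 + 0.83 + 0.69 + 0.84 + 0.36 + 0.77 + 0.50 + 0.65 + 0.79) / 11 = 0.6718
UCL_s = B₄·s̄ = 1.815 × 0.6718 = 1.2193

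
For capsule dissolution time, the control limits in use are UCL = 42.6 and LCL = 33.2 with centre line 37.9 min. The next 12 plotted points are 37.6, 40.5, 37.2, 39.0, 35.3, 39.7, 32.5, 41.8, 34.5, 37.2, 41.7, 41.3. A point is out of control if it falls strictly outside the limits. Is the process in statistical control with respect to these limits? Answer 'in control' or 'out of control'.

out of control

Compare each point to [33.2, 42.6]: sample 7 = 32.5 < LCL.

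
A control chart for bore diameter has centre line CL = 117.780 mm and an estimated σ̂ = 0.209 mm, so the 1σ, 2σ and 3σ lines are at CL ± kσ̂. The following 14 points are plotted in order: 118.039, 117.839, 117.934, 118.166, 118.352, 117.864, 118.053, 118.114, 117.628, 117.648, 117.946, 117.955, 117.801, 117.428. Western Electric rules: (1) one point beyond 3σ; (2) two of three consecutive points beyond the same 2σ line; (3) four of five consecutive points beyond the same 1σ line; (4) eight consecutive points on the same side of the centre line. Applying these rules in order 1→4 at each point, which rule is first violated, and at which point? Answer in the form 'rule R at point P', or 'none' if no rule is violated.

Zone of each point (C = within 1σ̂, B = 1σ̂–2σ̂, A = 2σ̂–3σ̂, * = beyond 3σ̂; sign = side of CL): 1:+B, 2:+C, 3:+C, 4:+B, 5:+A, 6:+C, 7:+B, 8:+B, 9:-C, 10:-C, 11:+C, 12:+C, 13:+C, 14:-B
Rule 3 (four of five consecutive points beyond the same 1σ limit) is satisfied at point 8.

rule 3 at point 8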